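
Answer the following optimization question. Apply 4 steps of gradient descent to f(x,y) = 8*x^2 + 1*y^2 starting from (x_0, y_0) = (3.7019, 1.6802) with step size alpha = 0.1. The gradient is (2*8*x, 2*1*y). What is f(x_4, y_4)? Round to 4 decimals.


Gradient descent on f(x,y) = 8*x^2 + 1*y^2.
Starting point: (3.7019, 1.6802), alpha = 0.1
Step 1: grad_x = 2*8*3.7019 = 59.2304, grad_y = 2*1*1.6802 = 3.3604
  x_1 = 3.7019 - 0.1*59.2304 = -2.2211
  y_1 = 1.6802 - 0.1*3.3604 = 1.3442
Step 2: grad_x = 2*8*-2.2211 = -35.5382, grad_y = 2*1*1.3442 = 2.6883
  x_2 = -2.2211 - 0.1*-35.5382 = 1.3327
  y_2 = 1.3442 - 0.1*2.6883 = 1.0753
Step 3: grad_x = 2*8*1.3327 = 21.3229, grad_y = 2*1*1.0753 = 2.1507
  x_3 = 1.3327 - 0.1*21.3229 = -0.7996
  y_3 = 1.0753 - 0.1*2.1507 = 0.8603
Step 4: grad_x = 2*8*-0.7996 = -12.7938, grad_y = 2*1*0.8603 = 1.7205
  x_4 = -0.7996 - 0.1*-12.7938 = 0.4798
  y_4 = 0.8603 - 0.1*1.7205 = 0.6882
f(0.4798, 0.6882) = 8*0.4798^2 + 1*0.6882^2 = 2.315


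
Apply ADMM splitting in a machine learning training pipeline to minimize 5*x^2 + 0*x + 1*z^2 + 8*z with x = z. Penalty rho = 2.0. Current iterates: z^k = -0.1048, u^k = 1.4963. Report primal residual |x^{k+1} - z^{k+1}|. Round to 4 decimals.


ADMM iteration with rho = 2.0, z^k = -0.1048, u^k = 1.4963
Step 1: x-update.
Minimize 5*x^2 + 0*x + (2.0/2)*(x + 0.1048 + 1.4963)^2
FOC: (2*5 + 2.0)*x = 0 + 2.0*(-0.1048 - 1.4963)
x^{k+1} = -0.2669
Step 2: z-update.
Minimize 1*z^2 + 8*z + (2.0/2)*(-0.2669 - z + 1.4963)^2
FOC: (2*1 + 2.0)*z = -8 + 2.0*(-0.2669 + 1.4963)
z^{k+1} = -1.3853
Step 3: u-update.
u^{k+1} = 1.4963 - 0.2669 + 1.3853 = 2.6147
Step 4: Primal residual = |-0.2669 + 1.3853| = 1.1184


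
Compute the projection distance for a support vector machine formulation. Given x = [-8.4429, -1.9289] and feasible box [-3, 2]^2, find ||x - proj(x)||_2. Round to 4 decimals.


Project each component onto [-3, 2].
clip(-8.4429) = -3.0, clip(-1.9289) = -1.9289
Projection = [-3.0, -1.9289]
Squared diffs: [29.6252, 0.0]
Distance = sqrt(29.6252) = 5.4429


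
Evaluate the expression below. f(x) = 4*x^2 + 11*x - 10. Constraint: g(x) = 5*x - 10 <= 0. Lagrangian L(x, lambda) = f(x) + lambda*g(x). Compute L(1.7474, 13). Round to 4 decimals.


Step 1: Evaluate f(x).
f(1.7474) = 4*1.7474^2 + 11*1.7474 - 10 = 21.435
Step 2: Evaluate g(x).
g(1.7474) = 5*1.7474 - 10 = -1.263
Step 3: Compute Lagrangian.
L = 21.435 + 13*-1.263 = 5.016


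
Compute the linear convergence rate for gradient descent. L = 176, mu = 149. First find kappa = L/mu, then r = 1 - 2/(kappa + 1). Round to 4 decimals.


Step 1: Compute the condition number.
kappa = L/mu = 176/149 = 1.1812
Step 2: Compute the convergence rate.
r = 1 - 2/(kappa + 1) = 1 - 2*mu/(L + mu) = (L - mu)/(L + mu) = 27/325 = 0.0831


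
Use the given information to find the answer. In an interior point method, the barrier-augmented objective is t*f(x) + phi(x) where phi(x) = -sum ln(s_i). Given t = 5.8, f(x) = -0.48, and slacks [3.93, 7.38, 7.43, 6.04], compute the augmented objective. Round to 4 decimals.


Step 1: Compute log-barrier.
ln values: [1.3686, 1.9988, 2.0055, 1.7984]
phi = -(1.3686 + 1.9988 + 2.0055 + 1.7984) = -7.1713
Step 2: Compute augmented objective.
t*f(x) = 5.8*-0.48 = -2.784
Total = -2.784 - 7.1713 = -9.9553


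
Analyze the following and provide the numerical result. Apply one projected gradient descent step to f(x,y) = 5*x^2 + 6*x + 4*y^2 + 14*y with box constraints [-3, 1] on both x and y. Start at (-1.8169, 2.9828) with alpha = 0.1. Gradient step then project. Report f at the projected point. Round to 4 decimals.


Step 1: Compute gradient at (-1.8169, 2.9828).
grad_x = 2*5*-1.8169 + 6 = -12.169
grad_y = 2*4*2.9828 + 14 = 37.8624
Step 2: Gradient step.
x_raw = -1.8169 - 0.1*-12.169 = -0.6
y_raw = 2.9828 - 0.1*37.8624 = -0.8034
Step 3: Project onto [-3, 1].
x_proj = clip(-0.6) = -0.6
y_proj = clip(-0.8034) = -0.8034
Step 4: Evaluate f.
f(-0.6, -0.8034) = -10.4661


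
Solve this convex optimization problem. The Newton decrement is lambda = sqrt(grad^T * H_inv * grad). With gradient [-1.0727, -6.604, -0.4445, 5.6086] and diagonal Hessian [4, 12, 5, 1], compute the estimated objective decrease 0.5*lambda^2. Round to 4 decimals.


Step 1: H is diagonal, so H^(-1) * g = [-0.2682, -0.5503, -0.0889, 5.6086].
Step 2: g^T H^(-1) g = sum_i g_i^2 / H_ii
  = (-1.0727)^2/4 + (-6.604)^2/12 + (-0.4445)^2/5 + (5.6086)^2/1
  = 0.2877 + 3.6344 + 0.0395 + 31.4564 = 35.418
Step 3: Objective decrease = 0.5 * g^T H^(-1) g = 17.709


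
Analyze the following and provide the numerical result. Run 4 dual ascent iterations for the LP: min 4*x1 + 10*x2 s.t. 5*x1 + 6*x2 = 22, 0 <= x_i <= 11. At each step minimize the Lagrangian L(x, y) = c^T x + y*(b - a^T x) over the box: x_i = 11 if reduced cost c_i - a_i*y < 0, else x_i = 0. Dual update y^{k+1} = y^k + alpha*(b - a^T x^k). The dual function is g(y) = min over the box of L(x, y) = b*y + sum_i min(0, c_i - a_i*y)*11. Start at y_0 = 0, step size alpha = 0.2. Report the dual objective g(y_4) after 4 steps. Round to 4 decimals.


Dual ascent for LP: min 4*x1 + 10*x2, 5*x1 + 6*x2 = 22, 0 <= x_i <= 11
Step 1: y^k = 0.0, reduced costs: (4.0, 10.0)
  x^k = (0.0, 0.0), subgradient = b - a^T x = 22.0
  y^{k+1} = 0.0 + 0.2*22.0 = 4.4
Step 2: y^k = 4.4, reduced costs: (-18.0, -16.4)
  x^k = (11.0, 11.0), subgradient = b - a^T x = -99.0
  y^{k+1} = 4.4 + 0.2*-99.0 = -15.4
Step 3: y^k = -15.4, reduced costs: (81.0, 102.4)
  x^k = (0.0, 0.0), subgradient = b - a^T x = 22.0
  y^{k+1} = -15.4 + 0.2*22.0 = -11.0
Step 4: y^k = -11.0, reduced costs: (59.0, 76.0)
  x^k = (0.0, 0.0), subgradient = b - a^T x = 22.0
  y^{k+1} = -11.0 + 0.2*22.0 = -6.6
Dual objective at y_4 = -6.6: reduced costs (37.0, 49.6), box minimizer x = (0.0, 0.0)
g(y_4) = b*y + (c1 - a1*y)*x1 + (c2 - a2*y)*x2 = 22*(-6.6) + 37.0*0.0 + 49.6*0.0 = -145.2 + 0.0 + 0.0 = -145.2


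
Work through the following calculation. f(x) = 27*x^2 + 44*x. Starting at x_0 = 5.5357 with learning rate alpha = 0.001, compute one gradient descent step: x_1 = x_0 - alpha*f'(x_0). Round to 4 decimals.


We compute the gradient at x_0 and apply the update.
f'(x) = 54*x + 44
f'(5.5357) = 54*5.5357 + 44 = 342.9278
x_1 = 5.5357 - 0.001*342.9278 = 5.1928


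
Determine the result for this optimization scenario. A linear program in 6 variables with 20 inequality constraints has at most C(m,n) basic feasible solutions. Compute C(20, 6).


Each vertex corresponds to some choice of n active constraints out of m, so the number of vertices is at most C(m, n) = m! / (n!(m-n)!).
m = 20, n = 6
Numerator: 20 * 19 * 18 * 17 * 16 * 15
Denominator: 6! = 720
C(20, 6) = 38760


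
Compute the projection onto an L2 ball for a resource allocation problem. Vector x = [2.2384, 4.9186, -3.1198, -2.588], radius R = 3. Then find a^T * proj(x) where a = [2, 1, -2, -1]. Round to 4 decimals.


Step 1: Compute ||x|| (intermediates to 6 decimals).
||x|| = sqrt(2.2384^2 + 4.9186^2 + (-3.1198)^2 + (-2.588)^2) = 6.755291
Step 2: Project.
Since ||x|| > R, scale = R/||x|| = 3/6.755291 = 0.444096, proj(x) = scale * x
proj(x) = [0.994064, 2.184331, -1.385491, -1.14932]
Step 3: Dot product.
a^T * proj(x) = 2*0.994064 + 1*2.184331 - 2*(-1.385491) - 1*(-1.14932) = 8.0928


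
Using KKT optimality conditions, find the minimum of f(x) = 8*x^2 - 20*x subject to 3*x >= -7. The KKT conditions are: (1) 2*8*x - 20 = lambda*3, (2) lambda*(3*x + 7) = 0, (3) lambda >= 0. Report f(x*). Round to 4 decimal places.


Step 1: Try lambda = 0 (constraint inactive).
Stationarity: 2*8*x - 20 = 0
x* = 20/(2*8) = 1.25
Check constraint: 3*1.25 = 3.75 >= -7 -- satisfied.
Step 2: Compute optimal value.
f(x*) = 8*1.25^2 - 20*1.25 = -12.5


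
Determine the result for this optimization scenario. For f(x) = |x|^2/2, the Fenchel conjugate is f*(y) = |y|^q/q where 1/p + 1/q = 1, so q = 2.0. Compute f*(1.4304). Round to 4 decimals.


The conjugate exponent q satisfies 1/p + 1/q = 1.
p = 2, so q = 2/(2 - 1) = 2.0
|y|^q = 1.4304^2.0 = 2.046
f*(1.4304) = 2.046 / 2.0 = 1.023


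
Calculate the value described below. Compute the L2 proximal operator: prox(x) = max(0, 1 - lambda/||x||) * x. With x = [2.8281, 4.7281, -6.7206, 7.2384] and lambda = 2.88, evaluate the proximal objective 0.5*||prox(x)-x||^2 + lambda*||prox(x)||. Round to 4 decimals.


Step 1: Compute ||x||.
||x|| = 11.3099
Step 2: Compute scaling factor.
scale = max(0, 1 - 2.88/11.3099) = 0.7454
Step 3: prox(x) = [2.1079, 3.5241, -5.0092, 5.3952]
||prox(x)|| = 8.4299
Step 4: Proximal objective.
0.5*||prox-x||^2 = 4.1472
lambda*||prox|| = 24.2781
Total = 28.4253


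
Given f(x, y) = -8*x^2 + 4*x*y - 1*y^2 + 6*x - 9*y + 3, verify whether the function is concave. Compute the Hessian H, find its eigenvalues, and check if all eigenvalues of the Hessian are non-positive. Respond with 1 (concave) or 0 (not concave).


The Hessian of f(x,y) = -8*x^2 + 4*x*y - 1*y^2 + 6*x - 9*y + 3 is:
H = [[-16, 4], [4, -2]]
Trace = -16 - 2 = -18
Determinant = -16*-2 - (4)^2 = 16
Discriminant = (-18)^2 - 4*16 = 260.0
Eigenvalues: lambda_1 = -17.0623, lambda_2 = -0.9377
The function is concave.

1


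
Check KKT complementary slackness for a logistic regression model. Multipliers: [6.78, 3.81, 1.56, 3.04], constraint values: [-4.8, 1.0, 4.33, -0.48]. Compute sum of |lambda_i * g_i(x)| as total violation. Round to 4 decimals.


KKT complementary slackness check:
lambda_1 * g_1 = 6.78 * -4.8 = -32.544
lambda_2 * g_2 = 3.81 * 1.0 = 3.81
lambda_3 * g_3 = 1.56 * 4.33 = 6.7548
lambda_4 * g_4 = 3.04 * -0.48 = -1.4592
Total violation = 32.544 + 3.81 + 6.7548 + 1.4592 = 44.568


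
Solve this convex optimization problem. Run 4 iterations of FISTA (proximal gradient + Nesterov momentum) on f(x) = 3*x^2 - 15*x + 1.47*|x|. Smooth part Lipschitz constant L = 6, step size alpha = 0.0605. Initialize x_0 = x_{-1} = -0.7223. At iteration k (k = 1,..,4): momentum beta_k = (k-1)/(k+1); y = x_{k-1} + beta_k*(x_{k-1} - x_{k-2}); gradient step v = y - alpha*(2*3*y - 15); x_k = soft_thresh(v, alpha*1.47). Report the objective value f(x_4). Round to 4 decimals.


FISTA on f(x) = 3*x^2 - 15*x + 1.47*|x|
L = 6, alpha = 0.0605
Iteration 1: beta = 0.0, y = -0.7223 + 0.0*(-0.7223 + 0.7223) = -0.7223
  grad(y) = -19.3338, v = y - alpha*grad = 0.4474
  prox(v) = soft_thresh(0.4474, 0.0889) = 0.3585
Iteration 2: beta = 0.3333, y = 0.3585 + 0.3333*(0.3585 + 0.7223) = 0.7187
  grad(y) = -10.6877, v = y - alpha*grad = 1.3653
  prox(v) = soft_thresh(1.3653, 0.0889) = 1.2764
Iteration 3: beta = 0.5, y = 1.2764 + 0.5*(1.2764 - 0.3585) = 1.7353
  grad(y) = -4.5879, v = y - alpha*grad = 2.0129
  prox(v) = soft_thresh(2.0129, 0.0889) = 1.924
Iteration 4: beta = 0.6, y = 1.924 + 0.6*(1.924 - 1.2764) = 2.3125
  grad(y) = -1.1248, v = y - alpha*grad = 2.3806
  prox(v) = soft_thresh(2.3806, 0.0889) = 2.2917
f(x_4) = 3*2.2917^2 - 15*2.2917 + 1.47*|2.2917| = -15.251


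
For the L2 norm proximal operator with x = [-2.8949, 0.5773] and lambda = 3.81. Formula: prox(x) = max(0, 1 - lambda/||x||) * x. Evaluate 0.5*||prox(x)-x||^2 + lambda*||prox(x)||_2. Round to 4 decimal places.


Step 1: Compute ||x||.
||x|| = 2.9519
Step 2: Compute scaling factor.
scale = max(0, 1 - 3.81/2.9519) = 0.0
Step 3: prox(x) = [-0.0, 0.0]
||prox(x)|| = 0.0
Step 4: Proximal objective.
0.5*||prox-x||^2 = 4.3569
lambda*||prox|| = 0.0
Total = 4.3569


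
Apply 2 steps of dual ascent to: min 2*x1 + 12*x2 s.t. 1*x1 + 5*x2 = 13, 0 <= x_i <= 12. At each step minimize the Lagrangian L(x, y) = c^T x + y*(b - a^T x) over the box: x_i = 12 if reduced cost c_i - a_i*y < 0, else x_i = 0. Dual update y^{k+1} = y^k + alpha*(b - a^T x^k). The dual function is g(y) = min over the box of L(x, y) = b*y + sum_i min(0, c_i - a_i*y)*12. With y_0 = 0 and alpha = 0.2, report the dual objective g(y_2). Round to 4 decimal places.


Dual ascent for LP: min 2*x1 + 12*x2, 1*x1 + 5*x2 = 13, 0 <= x_i <= 12
Step 1: y^k = 0.0, reduced costs: (2.0, 12.0)
  x^k = (0.0, 0.0), subgradient = b - a^T x = 13.0
  y^{k+1} = 0.0 + 0.2*13.0 = 2.6
Step 2: y^k = 2.6, reduced costs: (-0.6, -1.0)
  x^k = (12.0, 12.0), subgradient = b - a^T x = -59.0
  y^{k+1} = 2.6 + 0.2*-59.0 = -9.2
Dual objective at y_2 = -9.2: reduced costs (11.2, 58.0), box minimizer x = (0.0, 0.0)
g(y_2) = b*y + (c1 - a1*y)*x1 + (c2 - a2*y)*x2 = 13*(-9.2) + 11.2*0.0 + 58.0*0.0 = -119.6 + 0.0 + 0.0 = -119.6


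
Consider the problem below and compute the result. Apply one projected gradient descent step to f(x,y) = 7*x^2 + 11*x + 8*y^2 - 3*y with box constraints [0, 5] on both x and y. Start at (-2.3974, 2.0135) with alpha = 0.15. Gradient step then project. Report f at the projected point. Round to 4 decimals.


Step 1: Compute gradient at (-2.3974, 2.0135).
grad_x = 2*7*-2.3974 + 11 = -22.5636
grad_y = 2*8*2.0135 - 3 = 29.216
Step 2: Gradient step.
x_raw = -2.3974 - 0.15*-22.5636 = 0.9871
y_raw = 2.0135 - 0.15*29.216 = -2.3689
Step 3: Project onto [0, 5].
x_proj = clip(0.9871) = 0.9871
y_proj = clip(-2.3689) = 0.0
Step 4: Evaluate f.
f(0.9871, 0.0) = 17.6797


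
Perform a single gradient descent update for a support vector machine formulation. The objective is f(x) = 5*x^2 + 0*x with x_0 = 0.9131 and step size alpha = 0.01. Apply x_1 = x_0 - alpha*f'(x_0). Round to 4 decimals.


We compute the gradient at x_0 and apply the update.
f'(x) = 10*x + 0
f'(0.9131) = 10*0.9131 + 0 = 9.131
x_1 = 0.9131 - 0.01*9.131 = 0.8218


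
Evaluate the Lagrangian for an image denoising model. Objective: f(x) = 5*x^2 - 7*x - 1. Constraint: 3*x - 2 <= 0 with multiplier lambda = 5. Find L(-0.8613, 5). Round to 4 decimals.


Step 1: Evaluate f(x).
f(-0.8613) = 5*(-0.8613)^2 - 7*(-0.8613) - 1 = 8.7383
Step 2: Evaluate g(x).
g(-0.8613) = 3*-0.8613 - 2 = -4.5839
Step 3: Compute Lagrangian.
L = 8.7383 + 5*-4.5839 = -14.1812


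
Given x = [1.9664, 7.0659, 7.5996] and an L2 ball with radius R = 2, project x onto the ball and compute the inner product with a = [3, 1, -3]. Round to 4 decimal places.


Step 1: Compute ||x|| (intermediates to 6 decimals).
||x|| = sqrt(1.9664^2 + 7.0659^2 + 7.5996^2) = 10.561609
Step 2: Project.
Since ||x|| > R, scale = R/||x|| = 2/10.561609 = 0.189365, proj(x) = scale * x
proj(x) = [0.372367, 1.338034, 1.439098]
Step 3: Dot product.
a^T * proj(x) = 3*0.372367 + 1*1.338034 - 3*1.439098 = -1.8622


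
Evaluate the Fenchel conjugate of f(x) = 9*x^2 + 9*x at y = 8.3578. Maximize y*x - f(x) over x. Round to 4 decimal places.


f*(y) = sup_x {y*x - a*x^2 - b*x} = sup_x {(y-b)*x - a*x^2}
FOC: (y - b) - 2a*x = 0 => x* = (y - b)/(2a)
x* = (8.3578 - 9)/(2*9) = -0.0357
f*(8.3578) = (y-b)^2/(4a) = (8.3578 - 9)^2/(4*9)
= 0.4124/36 = 0.0115


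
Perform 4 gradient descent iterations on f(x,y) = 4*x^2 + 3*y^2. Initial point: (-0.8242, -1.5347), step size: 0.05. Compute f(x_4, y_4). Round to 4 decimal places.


Gradient descent on f(x,y) = 4*x^2 + 3*y^2.
Starting point: (-0.8242, -1.5347), alpha = 0.05
Step 1: grad_x = 2*4*-0.8242 = -6.5936, grad_y = 2*3*-1.5347 = -9.2082
  x_1 = -0.8242 - 0.05*-6.5936 = -0.4945
  y_1 = -1.5347 - 0.05*-9.2082 = -1.0743
Step 2: grad_x = 2*4*-0.4945 = -3.9562, grad_y = 2*3*-1.0743 = -6.4457
  x_2 = -0.4945 - 0.05*-3.9562 = -0.2967
  y_2 = -1.0743 - 0.05*-6.4457 = -0.752
Step 3: grad_x = 2*4*-0.2967 = -2.3737, grad_y = 2*3*-0.752 = -4.512
  x_3 = -0.2967 - 0.05*-2.3737 = -0.178
  y_3 = -0.752 - 0.05*-4.512 = -0.5264
Step 4: grad_x = 2*4*-0.178 = -1.4242, grad_y = 2*3*-0.5264 = -3.1584
  x_4 = -0.178 - 0.05*-1.4242 = -0.1068
  y_4 = -0.5264 - 0.05*-3.1584 = -0.3685
f(-0.1068, -0.3685) = 4*(-0.1068)^2 + 3*(-0.3685)^2 = 0.453


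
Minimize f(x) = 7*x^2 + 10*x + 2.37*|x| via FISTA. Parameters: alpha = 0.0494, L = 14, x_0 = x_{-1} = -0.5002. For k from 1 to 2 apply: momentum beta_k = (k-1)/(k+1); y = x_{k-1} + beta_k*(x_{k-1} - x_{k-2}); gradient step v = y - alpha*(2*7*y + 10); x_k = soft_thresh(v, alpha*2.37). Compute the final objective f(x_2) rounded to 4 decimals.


FISTA on f(x) = 7*x^2 + 10*x + 2.37*|x|
L = 14, alpha = 0.0494
Iteration 1: beta = 0.0, y = -0.5002 + 0.0*(-0.5002 + 0.5002) = -0.5002
  grad(y) = 2.9972, v = y - alpha*grad = -0.6483
  prox(v) = soft_thresh(-0.6483, 0.1171) = -0.5312
Iteration 2: beta = 0.3333, y = -0.5312 + 0.3333*(-0.5312 + 0.5002) = -0.5415
  grad(y) = 2.4188, v = y - alpha*grad = -0.661
  prox(v) = soft_thresh(-0.661, 0.1171) = -0.5439
f(x_2) = 7*(-0.5439)^2 + 10*(-0.5439) + 2.37*|-0.5439| = -2.0792


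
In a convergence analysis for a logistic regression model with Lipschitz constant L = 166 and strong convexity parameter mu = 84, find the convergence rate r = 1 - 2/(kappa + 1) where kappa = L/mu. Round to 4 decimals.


Step 1: Compute the condition number.
kappa = L/mu = 166/84 = 1.9762
Step 2: Compute the convergence rate.
r = 1 - 2/(kappa + 1) = 1 - 2*mu/(L + mu) = (L - mu)/(L + mu) = 82/250 = 0.328


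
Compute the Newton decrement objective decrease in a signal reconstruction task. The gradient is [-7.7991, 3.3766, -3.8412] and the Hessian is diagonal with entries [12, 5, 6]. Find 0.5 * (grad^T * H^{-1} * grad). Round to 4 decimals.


Step 1: H is diagonal, so H^(-1) * g = [-0.6499, 0.6753, -0.6402].
Step 2: g^T H^(-1) g = sum_i g_i^2 / H_ii
  = (-7.7991)^2/12 + (3.3766)^2/5 + (-3.8412)^2/6
  = 5.0688 + 2.2803 + 2.4591 = 9.8083
Step 3: Objective decrease = 0.5 * g^T H^(-1) g = 4.9041


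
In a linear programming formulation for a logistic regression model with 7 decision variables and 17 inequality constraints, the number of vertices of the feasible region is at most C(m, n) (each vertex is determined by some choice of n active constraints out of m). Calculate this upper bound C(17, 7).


Each vertex corresponds to some choice of n active constraints out of m, so the number of vertices is at most C(m, n) = m! / (n!(m-n)!).
m = 17, n = 7
Numerator: 17 * 16 * 15 * 14 * 13 * 12 * 11
Denominator: 7! = 5040
C(17, 7) = 19448


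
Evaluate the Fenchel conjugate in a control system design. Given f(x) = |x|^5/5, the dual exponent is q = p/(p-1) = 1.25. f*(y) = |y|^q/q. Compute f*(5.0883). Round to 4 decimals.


The conjugate exponent q satisfies 1/p + 1/q = 1.
p = 5, so q = 5/(5 - 1) = 1.25
|y|^q = 5.0883^1.25 = 7.6422
f*(5.0883) = 7.6422 / 1.25 = 6.1137


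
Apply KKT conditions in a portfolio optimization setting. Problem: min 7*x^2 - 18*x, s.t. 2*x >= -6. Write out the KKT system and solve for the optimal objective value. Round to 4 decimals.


Step 1: Try lambda = 0 (constraint inactive).
Stationarity: 2*7*x - 18 = 0
x* = 18/(2*7) = 9/7 = 1.2857 (rounded; the exact value 9/7 is used below)
Check constraint: 2*1.2857 = 2.5714 >= -6 -- satisfied.
Step 2: Compute optimal value.
f(x*) = 7*(9/7)^2 - 18*(9/7) = -11.5714


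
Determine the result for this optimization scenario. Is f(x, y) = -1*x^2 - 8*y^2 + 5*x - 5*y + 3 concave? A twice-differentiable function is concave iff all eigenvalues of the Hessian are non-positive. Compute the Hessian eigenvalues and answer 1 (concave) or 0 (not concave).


The Hessian of f(x,y) = -1*x^2 - 8*y^2 + 5*x - 5*y + 3 is:
H = [[-2, 0], [0, -16]]
Trace = -2 - 16 = -18
Determinant = -2*-16 - (0)^2 = 32
Discriminant = (-18)^2 - 4*32 = 196.0
Eigenvalues: lambda_1 = -16.0, lambda_2 = -2.0
The function is concave.

1


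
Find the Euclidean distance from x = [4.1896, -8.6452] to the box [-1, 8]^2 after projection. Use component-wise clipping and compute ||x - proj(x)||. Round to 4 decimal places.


Project each component onto [-1, 8].
clip(4.1896) = 4.1896, clip(-8.6452) = -1.0
Projection = [4.1896, -1.0]
Squared diffs: [0.0, 58.4491]
Distance = sqrt(58.4491) = 7.6452


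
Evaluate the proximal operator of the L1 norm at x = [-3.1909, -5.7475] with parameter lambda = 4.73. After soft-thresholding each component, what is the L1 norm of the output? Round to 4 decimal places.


Soft-thresholding with lambda = 4.73:
prox(-3.1909) = sign(-3.1909)*max(|-3.1909| - 4.73, 0) = 0.0
prox(-5.7475) = sign(-5.7475)*max(|-5.7475| - 4.73, 0) = -1.0175
prox(x) = [0.0, -1.0175]
||prox(x)||_1 = 0.0 + 1.0175 = 1.0175


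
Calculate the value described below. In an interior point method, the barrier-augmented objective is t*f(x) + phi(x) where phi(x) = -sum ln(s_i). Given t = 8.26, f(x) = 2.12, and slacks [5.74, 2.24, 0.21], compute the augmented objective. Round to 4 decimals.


Step 1: Compute log-barrier.
ln values: [1.7475, 0.8065, -1.5606]
phi = -(1.7475 + 0.8065 - 1.5606) = -0.9933
Step 2: Compute augmented objective.
t*f(x) = 8.26*2.12 = 17.5112
Total = 17.5112 - 0.9933 = 16.5179


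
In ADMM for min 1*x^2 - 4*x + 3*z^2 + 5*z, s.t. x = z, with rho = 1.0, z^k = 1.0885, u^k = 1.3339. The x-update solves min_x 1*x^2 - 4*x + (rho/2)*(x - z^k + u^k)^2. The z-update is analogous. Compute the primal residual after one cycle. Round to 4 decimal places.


ADMM iteration with rho = 1.0, z^k = 1.0885, u^k = 1.3339
Step 1: x-update.
Minimize 1*x^2 - 4*x + (1.0/2)*(x - 1.0885 + 1.3339)^2
FOC: (2*1 + 1.0)*x = 4 + 1.0*(1.0885 - 1.3339)
x^{k+1} = 1.2515
Step 2: z-update.
Minimize 3*z^2 + 5*z + (1.0/2)*(1.2515 - z + 1.3339)^2
FOC: (2*3 + 1.0)*z = -5 + 1.0*(1.2515 + 1.3339)
z^{k+1} = -0.3449
Step 3: u-update.
u^{k+1} = 1.3339 + 1.2515 + 0.3449 = 2.9304
Step 4: Primal residual = |1.2515 + 0.3449| = 1.5965


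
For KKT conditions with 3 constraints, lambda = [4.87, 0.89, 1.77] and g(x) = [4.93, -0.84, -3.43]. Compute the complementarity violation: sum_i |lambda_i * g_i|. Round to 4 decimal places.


KKT complementary slackness check:
lambda_1 * g_1 = 4.87 * 4.93 = 24.0091
lambda_2 * g_2 = 0.89 * -0.84 = -0.7476
lambda_3 * g_3 = 1.77 * -3.43 = -6.0711
Total violation = 24.0091 + 0.7476 + 6.0711 = 30.8278


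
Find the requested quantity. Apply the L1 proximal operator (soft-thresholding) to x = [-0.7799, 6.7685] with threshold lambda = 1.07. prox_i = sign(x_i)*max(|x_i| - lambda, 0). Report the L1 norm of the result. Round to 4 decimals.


Soft-thresholding with lambda = 1.07:
prox(-0.7799) = sign(-0.7799)*max(|-0.7799| - 1.07, 0) = 0.0
prox(6.7685) = sign(6.7685)*max(|6.7685| - 1.07, 0) = 5.6985
prox(x) = [0.0, 5.6985]
||prox(x)||_1 = 0.0 + 5.6985 = 5.6985


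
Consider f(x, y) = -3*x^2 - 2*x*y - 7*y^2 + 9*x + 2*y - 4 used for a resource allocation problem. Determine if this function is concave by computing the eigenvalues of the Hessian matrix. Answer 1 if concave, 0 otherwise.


The Hessian of f(x,y) = -3*x^2 - 2*x*y - 7*y^2 + 9*x + 2*y - 4 is:
H = [[-6, -2], [-2, -14]]
Trace = -6 - 14 = -20
Determinant = -6*-14 - (-2)^2 = 80
Discriminant = (-20)^2 - 4*80 = 80.0
Eigenvalues: lambda_1 = -14.4721, lambda_2 = -5.5279
The function is concave.

1


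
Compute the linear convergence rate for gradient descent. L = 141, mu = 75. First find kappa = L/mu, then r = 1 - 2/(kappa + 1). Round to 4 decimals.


Step 1: Compute the condition number.
kappa = L/mu = 141/75 = 1.88
Step 2: Compute the convergence rate.
r = 1 - 2/(kappa + 1) = 1 - 2*mu/(L + mu) = (L - mu)/(L + mu) = 66/216 = 0.3056


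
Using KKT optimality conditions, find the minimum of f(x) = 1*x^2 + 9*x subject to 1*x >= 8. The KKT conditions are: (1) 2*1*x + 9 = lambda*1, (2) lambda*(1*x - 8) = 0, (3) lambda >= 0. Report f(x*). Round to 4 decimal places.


Step 1: Try lambda = 0 (constraint inactive).
x_unc = -9/(2*1) = -4.5
Check: 1*-4.5 = -4.5 < 8 -- violated!
Step 2: Constraint must be active: 1*x = 8
x* = 8/1 = 8.0
lambda = (2*1*8.0 + 9)/1 = 25.0
Step 3: Compute optimal value.
f(x*) = 1*8.0^2 + 9*8.0 = 136.0


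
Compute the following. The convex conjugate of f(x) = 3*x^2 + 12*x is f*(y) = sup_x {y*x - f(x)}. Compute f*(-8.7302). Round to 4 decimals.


f*(y) = sup_x {y*x - a*x^2 - b*x} = sup_x {(y-b)*x - a*x^2}
FOC: (y - b) - 2a*x = 0 => x* = (y - b)/(2a)
x* = (-8.7302 - 12)/(2*3) = -3.455
f*(-8.7302) = (y-b)^2/(4a) = (-8.7302 - 12)^2/(4*3)
= 429.7412/12 = 35.8118


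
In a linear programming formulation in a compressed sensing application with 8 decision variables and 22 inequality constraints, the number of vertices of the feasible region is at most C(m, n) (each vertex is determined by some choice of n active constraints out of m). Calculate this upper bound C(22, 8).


Each vertex corresponds to some choice of n active constraints out of m, so the number of vertices is at most C(m, n) = m! / (n!(m-n)!).
m = 22, n = 8
Numerator: 22 * 21 * 20 * 19 * 18 * 17 * 16 * 15
Denominator: 8! = 40320
C(22, 8) = 319770


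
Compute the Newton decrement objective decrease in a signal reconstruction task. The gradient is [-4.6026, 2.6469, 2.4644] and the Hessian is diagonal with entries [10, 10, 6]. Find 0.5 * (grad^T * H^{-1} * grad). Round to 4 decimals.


Step 1: H is diagonal, so H^(-1) * g = [-0.4603, 0.2647, 0.4107].
Step 2: g^T H^(-1) g = sum_i g_i^2 / H_ii
  = (-4.6026)^2/10 + (2.6469)^2/10 + (2.4644)^2/6
  = 2.1184 + 0.7006 + 1.0122 = 3.8312
Step 3: Objective decrease = 0.5 * g^T H^(-1) g = 1.9156


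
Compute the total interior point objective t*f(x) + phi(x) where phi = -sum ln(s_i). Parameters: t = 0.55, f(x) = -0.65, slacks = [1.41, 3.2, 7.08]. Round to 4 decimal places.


Step 1: Compute log-barrier.
ln values: [0.3436, 1.1632, 1.9573]
phi = -(0.3436 + 1.1632 + 1.9573) = -3.464
Step 2: Compute augmented objective.
t*f(x) = 0.55*-0.65 = -0.3575
Total = -0.3575 - 3.464 = -3.8215


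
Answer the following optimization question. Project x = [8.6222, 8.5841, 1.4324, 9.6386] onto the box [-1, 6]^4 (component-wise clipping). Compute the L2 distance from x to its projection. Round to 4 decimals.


Project each component onto [-1, 6].
clip(8.6222) = 6.0, clip(8.5841) = 6.0, clip(1.4324) = 1.4324, clip(9.6386) = 6.0
Projection = [6.0, 6.0, 1.4324, 6.0]
Squared diffs: [6.8759, 6.6776, 0.0, 13.2394]
Distance = sqrt(26.7929) = 5.1762


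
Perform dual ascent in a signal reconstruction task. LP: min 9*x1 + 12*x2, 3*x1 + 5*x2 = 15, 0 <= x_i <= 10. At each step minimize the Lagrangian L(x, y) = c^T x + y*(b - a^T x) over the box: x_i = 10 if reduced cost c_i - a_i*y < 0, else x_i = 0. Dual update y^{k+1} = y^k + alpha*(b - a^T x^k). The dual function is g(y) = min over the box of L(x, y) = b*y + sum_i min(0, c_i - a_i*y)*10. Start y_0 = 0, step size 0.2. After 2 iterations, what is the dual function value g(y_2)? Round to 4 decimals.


Dual ascent for LP: min 9*x1 + 12*x2, 3*x1 + 5*x2 = 15, 0 <= x_i <= 10
Step 1: y^k = 0.0, reduced costs: (9.0, 12.0)
  x^k = (0.0, 0.0), subgradient = b - a^T x = 15.0
  y^{k+1} = 0.0 + 0.2*15.0 = 3.0
Step 2: y^k = 3.0, reduced costs: (0.0, -3.0)
  x^k = (0.0, 10.0), subgradient = b - a^T x = -35.0
  y^{k+1} = 3.0 + 0.2*-35.0 = -4.0
Dual objective at y_2 = -4.0: reduced costs (21.0, 32.0), box minimizer x = (0.0, 0.0)
g(y_2) = b*y + (c1 - a1*y)*x1 + (c2 - a2*y)*x2 = 15*(-4.0) + 21.0*0.0 + 32.0*0.0 = -60.0 + 0.0 + 0.0 = -60.0


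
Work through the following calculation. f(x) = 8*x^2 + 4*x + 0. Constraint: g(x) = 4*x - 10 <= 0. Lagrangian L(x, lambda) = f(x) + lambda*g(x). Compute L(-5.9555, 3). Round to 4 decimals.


Step 1: Evaluate f(x).
f(-5.9555) = 8*(-5.9555)^2 + 4*(-5.9555) + 0 = 259.9218
Step 2: Evaluate g(x).
g(-5.9555) = 4*-5.9555 - 10 = -33.822
Step 3: Compute Lagrangian.
L = 259.9218 + 3*-33.822 = 158.4558


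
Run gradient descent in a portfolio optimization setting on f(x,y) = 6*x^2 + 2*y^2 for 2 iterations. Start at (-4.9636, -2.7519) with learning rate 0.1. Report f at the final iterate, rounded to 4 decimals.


Gradient descent on f(x,y) = 6*x^2 + 2*y^2.
Starting point: (-4.9636, -2.7519), alpha = 0.1
Step 1: grad_x = 2*6*-4.9636 = -59.5632, grad_y = 2*2*-2.7519 = -11.0076
  x_1 = -4.9636 - 0.1*-59.5632 = 0.9927
  y_1 = -2.7519 - 0.1*-11.0076 = -1.6511
Step 2: grad_x = 2*6*0.9927 = 11.9126, grad_y = 2*2*-1.6511 = -6.6046
  x_2 = 0.9927 - 0.1*11.9126 = -0.1985
  y_2 = -1.6511 - 0.1*-6.6046 = -0.9907
f(-0.1985, -0.9907) = 6*(-0.1985)^2 + 2*(-0.9907)^2 = 2.1994


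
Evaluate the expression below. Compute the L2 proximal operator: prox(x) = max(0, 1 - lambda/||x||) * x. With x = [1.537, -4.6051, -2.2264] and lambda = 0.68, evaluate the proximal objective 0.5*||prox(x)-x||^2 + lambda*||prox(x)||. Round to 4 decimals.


Step 1: Compute ||x||.
||x|| = 5.341
Step 2: Compute scaling factor.
scale = max(0, 1 - 0.68/5.341) = 0.8727
Step 3: prox(x) = [1.3413, -4.0188, -1.9429]
||prox(x)|| = 4.661
Step 4: Proximal objective.
0.5*||prox-x||^2 = 0.2312
lambda*||prox|| = 3.1695
Total = 3.4007


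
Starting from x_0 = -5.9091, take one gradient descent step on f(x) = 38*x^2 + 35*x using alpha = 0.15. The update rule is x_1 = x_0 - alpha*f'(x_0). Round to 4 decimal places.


We compute the gradient at x_0 and apply the update.
f'(x) = 76*x + 35
f'(-5.9091) = 76*-5.9091 + 35 = -414.0916
x_1 = -5.9091 - 0.15*-414.0916 = 56.2046


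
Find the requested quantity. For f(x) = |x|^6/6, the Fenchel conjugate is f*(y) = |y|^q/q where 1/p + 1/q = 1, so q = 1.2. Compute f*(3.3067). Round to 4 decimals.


The conjugate exponent q satisfies 1/p + 1/q = 1.
p = 6, so q = 6/(6 - 1) = 1.2
|y|^q = 3.3067^1.2 = 4.2002
f*(3.3067) = 4.2002 / 1.2 = 3.5002


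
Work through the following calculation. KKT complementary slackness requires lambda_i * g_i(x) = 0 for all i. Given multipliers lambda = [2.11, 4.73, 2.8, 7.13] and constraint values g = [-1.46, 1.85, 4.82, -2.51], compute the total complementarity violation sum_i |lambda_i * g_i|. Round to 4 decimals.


KKT complementary slackness check:
lambda_1 * g_1 = 2.11 * -1.46 = -3.0806
lambda_2 * g_2 = 4.73 * 1.85 = 8.7505
lambda_3 * g_3 = 2.8 * 4.82 = 13.496
lambda_4 * g_4 = 7.13 * -2.51 = -17.8963
Total violation = 3.0806 + 8.7505 + 13.496 + 17.8963 = 43.2234


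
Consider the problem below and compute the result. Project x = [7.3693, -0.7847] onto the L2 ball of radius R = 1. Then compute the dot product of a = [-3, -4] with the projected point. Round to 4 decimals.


Step 1: Compute ||x|| (intermediates to 6 decimals).
||x|| = sqrt(7.3693^2 + (-0.7847)^2) = 7.410961
Step 2: Project.
Since ||x|| > R, scale = R/||x|| = 1/7.410961 = 0.134935, proj(x) = scale * x
proj(x) = [0.994376, -0.105883]
Step 3: Dot product.
a^T * proj(x) = -3*0.994376 - 4*(-0.105883) = -2.5596


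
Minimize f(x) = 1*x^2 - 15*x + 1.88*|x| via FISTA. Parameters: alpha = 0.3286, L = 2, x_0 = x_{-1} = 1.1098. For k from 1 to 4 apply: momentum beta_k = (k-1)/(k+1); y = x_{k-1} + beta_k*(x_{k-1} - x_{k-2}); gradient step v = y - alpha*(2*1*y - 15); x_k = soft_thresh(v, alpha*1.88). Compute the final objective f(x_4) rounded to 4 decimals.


FISTA on f(x) = 1*x^2 - 15*x + 1.88*|x|
L = 2, alpha = 0.3286
Iteration 1: beta = 0.0, y = 1.1098 + 0.0*(1.1098 - 1.1098) = 1.1098
  grad(y) = -12.7804, v = y - alpha*grad = 5.3094
  prox(v) = soft_thresh(5.3094, 0.6178) = 4.6917
Iteration 2: beta = 0.3333, y = 4.6917 + 0.3333*(4.6917 - 1.1098) = 5.8856
  grad(y) = -3.2287, v = y - alpha*grad = 6.9466
  prox(v) = soft_thresh(6.9466, 0.6178) = 6.3288
Iteration 3: beta = 0.5, y = 6.3288 + 0.5*(6.3288 - 4.6917) = 7.1474
  grad(y) = -0.7052, v = y - alpha*grad = 7.3791
  prox(v) = soft_thresh(7.3791, 0.6178) = 6.7614
Iteration 4: beta = 0.6, y = 6.7614 + 0.6*(6.7614 - 6.3288) = 7.0209
  grad(y) = -0.9582, v = y - alpha*grad = 7.3358
  prox(v) = soft_thresh(7.3358, 0.6178) = 6.718
f(x_4) = 1*6.718^2 - 15*6.718 + 1.88*|6.718| = -43.0086


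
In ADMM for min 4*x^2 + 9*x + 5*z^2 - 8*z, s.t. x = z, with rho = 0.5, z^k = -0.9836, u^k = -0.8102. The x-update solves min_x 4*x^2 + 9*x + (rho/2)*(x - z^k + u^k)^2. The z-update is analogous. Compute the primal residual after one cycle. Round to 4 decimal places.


ADMM iteration with rho = 0.5, z^k = -0.9836, u^k = -0.8102
Step 1: x-update.
Minimize 4*x^2 + 9*x + (0.5/2)*(x + 0.9836 - 0.8102)^2
FOC: (2*4 + 0.5)*x = -9 + 0.5*(-0.9836 + 0.8102)
x^{k+1} = -1.069
Step 2: z-update.
Minimize 5*z^2 - 8*z + (0.5/2)*(-1.069 - z - 0.8102)^2
FOC: (2*5 + 0.5)*z = 8 + 0.5*(-1.069 - 0.8102)
z^{k+1} = 0.6724
Step 3: u-update.
u^{k+1} = -0.8102 - 1.069 - 0.6724 = -2.5516
Step 4: Primal residual = |-1.069 - 0.6724| = 1.7414


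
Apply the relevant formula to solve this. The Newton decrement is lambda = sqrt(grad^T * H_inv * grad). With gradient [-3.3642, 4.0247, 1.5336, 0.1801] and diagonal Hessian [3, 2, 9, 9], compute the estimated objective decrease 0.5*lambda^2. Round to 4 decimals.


Step 1: H is diagonal, so H^(-1) * g = [-1.1214, 2.0124, 0.1704, 0.02].
Step 2: g^T H^(-1) g = sum_i g_i^2 / H_ii
  = (-3.3642)^2/3 + (4.0247)^2/2 + (1.5336)^2/9 + (0.1801)^2/9
  = 3.7726 + 8.0991 + 0.2613 + 0.0036 = 12.1366
Step 3: Objective decrease = 0.5 * g^T H^(-1) g = 6.0683


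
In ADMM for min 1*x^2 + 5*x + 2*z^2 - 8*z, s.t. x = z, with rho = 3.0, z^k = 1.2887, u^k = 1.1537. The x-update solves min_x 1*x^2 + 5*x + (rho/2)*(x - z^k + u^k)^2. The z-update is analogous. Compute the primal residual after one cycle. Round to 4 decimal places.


ADMM iteration with rho = 3.0, z^k = 1.2887, u^k = 1.1537
Step 1: x-update.
Minimize 1*x^2 + 5*x + (3.0/2)*(x - 1.2887 + 1.1537)^2
FOC: (2*1 + 3.0)*x = -5 + 3.0*(1.2887 - 1.1537)
x^{k+1} = -0.919
Step 2: z-update.
Minimize 2*z^2 - 8*z + (3.0/2)*(-0.919 - z + 1.1537)^2
FOC: (2*2 + 3.0)*z = 8 + 3.0*(-0.919 + 1.1537)
z^{k+1} = 1.2434
Step 3: u-update.
u^{k+1} = 1.1537 - 0.919 - 1.2434 = -1.0087
Step 4: Primal residual = |-0.919 - 1.2434| = 2.1624


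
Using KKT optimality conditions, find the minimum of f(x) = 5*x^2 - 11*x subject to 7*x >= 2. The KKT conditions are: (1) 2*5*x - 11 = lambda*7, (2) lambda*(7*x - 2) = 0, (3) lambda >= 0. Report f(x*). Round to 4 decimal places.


Step 1: Try lambda = 0 (constraint inactive).
Stationarity: 2*5*x - 11 = 0
x* = 11/(2*5) = 1.1
Check constraint: 7*1.1 = 7.7 >= 2 -- satisfied.
Step 2: Compute optimal value.
f(x*) = 5*1.1^2 - 11*1.1 = -6.05


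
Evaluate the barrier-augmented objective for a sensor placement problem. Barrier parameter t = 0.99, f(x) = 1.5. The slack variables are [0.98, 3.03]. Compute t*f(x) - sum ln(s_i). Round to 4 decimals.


Step 1: Compute log-barrier.
ln values: [-0.0202, 1.1086]
phi = -(-0.0202 + 1.1086) = -1.0884
Step 2: Compute augmented objective.
t*f(x) = 0.99*1.5 = 1.485
Total = 1.485 - 1.0884 = 0.3966


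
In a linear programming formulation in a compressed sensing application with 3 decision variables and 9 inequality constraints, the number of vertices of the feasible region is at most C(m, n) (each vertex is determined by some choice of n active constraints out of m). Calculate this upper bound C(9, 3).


Each vertex corresponds to some choice of n active constraints out of m, so the number of vertices is at most C(m, n) = m! / (n!(m-n)!).
m = 9, n = 3
Numerator: 9 * 8 * 7
Denominator: 3! = 6
C(9, 3) = 84


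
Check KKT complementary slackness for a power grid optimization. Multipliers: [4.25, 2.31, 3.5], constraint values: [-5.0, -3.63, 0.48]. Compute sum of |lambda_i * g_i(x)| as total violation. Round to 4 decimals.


KKT complementary slackness check:
lambda_1 * g_1 = 4.25 * -5.0 = -21.25
lambda_2 * g_2 = 2.31 * -3.63 = -8.3853
lambda_3 * g_3 = 3.5 * 0.48 = 1.68
Total violation = 21.25 + 8.3853 + 1.68 = 31.3153


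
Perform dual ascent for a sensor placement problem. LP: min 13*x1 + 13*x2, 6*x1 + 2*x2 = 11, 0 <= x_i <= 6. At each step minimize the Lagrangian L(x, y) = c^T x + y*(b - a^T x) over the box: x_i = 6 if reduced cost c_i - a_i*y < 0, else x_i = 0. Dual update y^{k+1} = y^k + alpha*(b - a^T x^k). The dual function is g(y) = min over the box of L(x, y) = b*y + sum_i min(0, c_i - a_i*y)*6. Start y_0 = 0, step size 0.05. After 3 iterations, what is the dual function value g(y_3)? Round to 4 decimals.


Dual ascent for LP: min 13*x1 + 13*x2, 6*x1 + 2*x2 = 11, 0 <= x_i <= 6
Step 1: y^k = 0.0, reduced costs: (13.0, 13.0)
  x^k = (0.0, 0.0), subgradient = b - a^T x = 11.0
  y^{k+1} = 0.0 + 0.05*11.0 = 0.55
Step 2: y^k = 0.55, reduced costs: (9.7, 11.9)
  x^k = (0.0, 0.0), subgradient = b - a^T x = 11.0
  y^{k+1} = 0.55 + 0.05*11.0 = 1.1
Step 3: y^k = 1.1, reduced costs: (6.4, 10.8)
  x^k = (0.0, 0.0), subgradient = b - a^T x = 11.0
  y^{k+1} = 1.1 + 0.05*11.0 = 1.65
Dual objective at y_3 = 1.65: reduced costs (3.1, 9.7), box minimizer x = (0.0, 0.0)
g(y_3) = b*y + (c1 - a1*y)*x1 + (c2 - a2*y)*x2 = 11*1.65 + 3.1*0.0 + 9.7*0.0 = 18.15 + 0.0 + 0.0 = 18.15


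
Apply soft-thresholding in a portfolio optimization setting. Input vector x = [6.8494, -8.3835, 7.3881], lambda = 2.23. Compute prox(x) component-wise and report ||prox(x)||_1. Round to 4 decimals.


Soft-thresholding with lambda = 2.23:
prox(6.8494) = sign(6.8494)*max(|6.8494| - 2.23, 0) = 4.6194
prox(-8.3835) = sign(-8.3835)*max(|-8.3835| - 2.23, 0) = -6.1535
prox(7.3881) = sign(7.3881)*max(|7.3881| - 2.23, 0) = 5.1581
prox(x) = [4.6194, -6.1535, 5.1581]
||prox(x)||_1 = 4.6194 + 6.1535 + 5.1581 = 15.931


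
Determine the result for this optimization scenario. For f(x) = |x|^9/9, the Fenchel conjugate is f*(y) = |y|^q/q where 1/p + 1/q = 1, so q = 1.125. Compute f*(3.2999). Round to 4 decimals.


The conjugate exponent q satisfies 1/p + 1/q = 1.
p = 9, so q = 9/(9 - 1) = 1.125
|y|^q = 3.2999^1.125 = 3.831
f*(3.2999) = 3.831 / 1.125 = 3.4053


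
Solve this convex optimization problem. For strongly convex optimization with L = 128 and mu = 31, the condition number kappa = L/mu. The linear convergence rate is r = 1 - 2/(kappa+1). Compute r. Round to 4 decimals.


Step 1: Compute the condition number.
kappa = L/mu = 128/31 = 4.129
Step 2: Compute the convergence rate.
r = 1 - 2/(kappa + 1) = 1 - 2*mu/(L + mu) = (L - mu)/(L + mu) = 97/159 = 0.6101


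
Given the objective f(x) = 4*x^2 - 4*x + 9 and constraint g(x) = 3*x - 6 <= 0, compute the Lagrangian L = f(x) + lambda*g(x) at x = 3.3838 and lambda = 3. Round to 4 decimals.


Step 1: Evaluate f(x).
f(3.3838) = 4*3.3838^2 - 4*3.3838 + 9 = 41.2652
Step 2: Evaluate g(x).
g(3.3838) = 3*3.3838 - 6 = 4.1514
Step 3: Compute Lagrangian.
L = 41.2652 + 3*4.1514 = 53.7194


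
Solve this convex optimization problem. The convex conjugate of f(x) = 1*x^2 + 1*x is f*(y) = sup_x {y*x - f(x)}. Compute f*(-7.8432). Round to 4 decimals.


f*(y) = sup_x {y*x - a*x^2 - b*x} = sup_x {(y-b)*x - a*x^2}
FOC: (y - b) - 2a*x = 0 => x* = (y - b)/(2a)
x* = (-7.8432 - 1)/(2*1) = -4.4216
f*(-7.8432) = (y-b)^2/(4a) = (-7.8432 - 1)^2/(4*1)
= 78.2022/4 = 19.5505


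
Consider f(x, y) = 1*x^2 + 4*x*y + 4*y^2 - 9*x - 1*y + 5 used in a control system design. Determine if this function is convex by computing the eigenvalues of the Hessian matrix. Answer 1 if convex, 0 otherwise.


The Hessian of f(x,y) = 1*x^2 + 4*x*y + 4*y^2 - 9*x - 1*y + 5 is:
H = [[2, 4], [4, 8]]
Trace = 2 + 8 = 10
Determinant = 2*8 - (4)^2 = 0
Discriminant = (10)^2 - 4*0 = 100.0
Eigenvalues: lambda_1 = 0.0, lambda_2 = 10.0
The function is convex.

1


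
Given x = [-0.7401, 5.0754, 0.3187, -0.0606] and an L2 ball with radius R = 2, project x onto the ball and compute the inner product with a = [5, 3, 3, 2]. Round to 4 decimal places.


Step 1: Compute ||x|| (intermediates to 6 decimals).
||x|| = sqrt((-0.7401)^2 + 5.0754^2 + 0.3187^2 + (-0.0606)^2) = 5.139326
Step 2: Project.
Since ||x|| > R, scale = R/||x|| = 2/5.139326 = 0.389156, proj(x) = scale * x
proj(x) = [-0.288014, 1.975122, 0.124024, -0.023583]
Step 3: Dot product.
a^T * proj(x) = 5*(-0.288014) + 3*1.975122 + 3*0.124024 + 2*(-0.023583) = 4.8102


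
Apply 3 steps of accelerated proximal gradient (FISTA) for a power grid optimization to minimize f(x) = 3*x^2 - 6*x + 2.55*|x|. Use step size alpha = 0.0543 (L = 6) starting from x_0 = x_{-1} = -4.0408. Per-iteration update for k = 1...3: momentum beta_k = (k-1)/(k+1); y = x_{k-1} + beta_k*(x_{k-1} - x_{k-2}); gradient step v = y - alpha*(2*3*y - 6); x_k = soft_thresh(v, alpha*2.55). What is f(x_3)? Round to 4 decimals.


FISTA on f(x) = 3*x^2 - 6*x + 2.55*|x|
L = 6, alpha = 0.0543
Iteration 1: beta = 0.0, y = -4.0408 + 0.0*(-4.0408 + 4.0408) = -4.0408
  grad(y) = -30.2448, v = y - alpha*grad = -2.3985
  prox(v) = soft_thresh(-2.3985, 0.1385) = -2.26
Iteration 2: beta = 0.3333, y = -2.26 + 0.3333*(-2.26 + 4.0408) = -1.6665
  grad(y) = -15.9987, v = y - alpha*grad = -0.7977
  prox(v) = soft_thresh(-0.7977, 0.1385) = -0.6593
Iteration 3: beta = 0.5, y = -0.6593 + 0.5*(-0.6593 + 2.26) = 0.1411
  grad(y) = -5.1532, v = y - alpha*grad = 0.421
  prox(v) = soft_thresh(0.421, 0.1385) = 0.2825
f(x_3) = 3*0.2825^2 - 6*0.2825 + 2.55*|0.2825| = -0.7352
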